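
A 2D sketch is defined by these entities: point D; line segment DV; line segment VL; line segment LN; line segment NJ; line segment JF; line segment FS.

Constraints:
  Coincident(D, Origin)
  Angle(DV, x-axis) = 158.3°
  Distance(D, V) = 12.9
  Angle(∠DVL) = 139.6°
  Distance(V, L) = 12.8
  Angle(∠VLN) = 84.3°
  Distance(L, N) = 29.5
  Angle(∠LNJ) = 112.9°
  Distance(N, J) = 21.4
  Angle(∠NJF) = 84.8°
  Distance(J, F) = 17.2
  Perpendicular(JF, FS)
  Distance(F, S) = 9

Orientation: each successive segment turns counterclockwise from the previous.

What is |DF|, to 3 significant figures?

11.4

D is at the origin; DV runs at 158.3° with length 12.9, so V = (-12.0, 4.77). ∠DVL = 139.6° gives VL at -161° from the x-axis; with |VL| = 12.8, L = (-24.1, 0.666). ∠VLN = 84.3° gives LN at -65.6° from the x-axis; with |LN| = 29.5, N = (-11.9, -26.2). ∠LNJ = 112.9° gives NJ at 1.50° from the x-axis; with |NJ| = 21.4, J = (9.47, -25.6). ∠NJF = 84.8° gives JF at 96.7° from the x-axis; with |JF| = 17.2, F = (7.46, -8.56). Then |DF| = |F − D| = 11.4.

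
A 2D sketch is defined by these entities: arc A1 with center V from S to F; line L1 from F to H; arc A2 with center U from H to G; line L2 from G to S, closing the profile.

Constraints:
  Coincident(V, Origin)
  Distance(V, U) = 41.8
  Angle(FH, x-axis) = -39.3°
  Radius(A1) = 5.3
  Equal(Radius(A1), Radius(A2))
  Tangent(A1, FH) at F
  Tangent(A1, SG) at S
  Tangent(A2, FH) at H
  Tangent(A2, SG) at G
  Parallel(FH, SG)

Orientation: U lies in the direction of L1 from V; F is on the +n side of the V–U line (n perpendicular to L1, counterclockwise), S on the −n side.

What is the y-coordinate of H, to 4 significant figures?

-22.37

The slot axis is L1's direction at -39.3°, so u = (cos -39.3°, sin -39.3°) = (0.7738, -0.6334) and n = (−sin -39.3°, cos -39.3°) = (0.6334, 0.7738). V is at the origin and U lies 41.8 along u from V, so U = 41.8·u = (32.35, -26.48). Tangency of A1 to both parallel lines with radius 5.3 puts F and S at V ± 5.3·n: F = (3.357, 4.101), S = (-3.357, -4.101). Equal radii place H and G the same way about U: H = U + 5.3·n = (35.70, -22.37), G = U − 5.3·n = (28.99, -30.58). So H.y = -22.37.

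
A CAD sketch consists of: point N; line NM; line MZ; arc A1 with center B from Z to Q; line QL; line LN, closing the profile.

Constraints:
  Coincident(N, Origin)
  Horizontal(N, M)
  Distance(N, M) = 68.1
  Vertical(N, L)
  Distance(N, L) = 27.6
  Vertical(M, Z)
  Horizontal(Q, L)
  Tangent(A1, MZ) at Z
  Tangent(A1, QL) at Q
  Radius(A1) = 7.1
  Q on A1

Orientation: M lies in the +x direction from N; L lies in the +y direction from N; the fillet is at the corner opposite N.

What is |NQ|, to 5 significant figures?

66.953

N is at the origin; N and M share the same y with |NM| = 68.1 and M on the +x side, so M = (68.100, 0.0000). N and L share the same x with |NL| = 27.6 and L on the +y side, so L = (0.0000, 27.600). The virtual corner opposite N is at (68.100, 27.600). Tangency of A1 to MZ means the radius BZ is perpendicular to MZ and A1 meets QL tangentially, so BQ is at right angles to QL, with radius 7.1, so the center B sits 7.1 in from both sides at B = (61.000, 20.500). That places the tangent points at Z = (68.100, 20.500) on MZ and Q = (61.000, 27.600) on QL. Then |NQ| = |Q − N| = 66.953.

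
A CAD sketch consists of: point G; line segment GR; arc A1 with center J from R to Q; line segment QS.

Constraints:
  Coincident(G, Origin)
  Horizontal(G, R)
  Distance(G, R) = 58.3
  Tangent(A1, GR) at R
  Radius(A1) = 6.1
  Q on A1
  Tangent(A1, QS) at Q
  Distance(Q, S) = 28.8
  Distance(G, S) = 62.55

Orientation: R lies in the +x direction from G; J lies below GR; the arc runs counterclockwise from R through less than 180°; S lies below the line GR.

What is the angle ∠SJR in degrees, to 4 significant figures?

167.5°

Checks: |JQ| = 6.100 ✓; ∠(JQ, QS) = 90.00° ✓; |QS| = 28.80 ✓; |GS| = 62.55 ✓.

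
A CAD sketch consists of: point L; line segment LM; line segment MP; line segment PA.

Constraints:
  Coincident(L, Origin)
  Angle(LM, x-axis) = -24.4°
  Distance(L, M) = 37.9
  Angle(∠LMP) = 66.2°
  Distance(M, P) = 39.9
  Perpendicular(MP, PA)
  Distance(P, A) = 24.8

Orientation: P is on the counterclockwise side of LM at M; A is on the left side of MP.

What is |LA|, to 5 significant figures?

26.514

L is at the origin; LM runs at -24.4° with length 37.9, so M = 37.9·(cos -24.4°, sin -24.4°) = (34.515, -15.657). ∠LMP = 66.2°, so MP runs at -24.4° + (180° − 66.2°) = 89.400° from the x-axis; with |MP| = 39.9, P = M + 39.9·(cos 89.400°, sin 89.400°) = (34.933, 24.241). The perpendicularity gives PA at right angles to MP; with |PA| = 24.8 on the left of MP, A = P + 24.8·(-0.99995, 0.010472) = (10.134, 24.501). Then |LA| = |A − L| = 26.514.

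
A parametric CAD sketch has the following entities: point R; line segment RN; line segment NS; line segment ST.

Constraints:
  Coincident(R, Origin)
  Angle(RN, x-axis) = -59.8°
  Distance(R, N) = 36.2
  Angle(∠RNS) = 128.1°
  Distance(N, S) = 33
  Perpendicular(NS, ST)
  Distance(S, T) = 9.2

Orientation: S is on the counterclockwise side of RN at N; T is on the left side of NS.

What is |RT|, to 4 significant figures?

58.60

∠RNS = 128.1°, so NS runs at -59.8° + (180° − 128.1°) = -7.900° from the x-axis; with |NS| = 33.0, S = N + 33.0·(cos -7.900°, sin -7.900°) = (50.90, -35.82). NS is perpendicular to ST; with |ST| = 9.2 on the left of NS, T = S + 9.2·(0.1374, 0.9905) = (52.16, -26.71). Then |RT| = |T − R| = 58.60.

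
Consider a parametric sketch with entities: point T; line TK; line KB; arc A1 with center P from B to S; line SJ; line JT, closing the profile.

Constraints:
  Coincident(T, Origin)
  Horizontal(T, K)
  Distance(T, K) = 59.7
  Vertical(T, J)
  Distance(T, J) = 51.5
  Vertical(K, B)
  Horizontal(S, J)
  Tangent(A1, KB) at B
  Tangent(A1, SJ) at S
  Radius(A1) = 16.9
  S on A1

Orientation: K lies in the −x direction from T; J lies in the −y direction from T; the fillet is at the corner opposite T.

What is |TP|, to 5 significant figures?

55.036

T is at the origin; TK is horizontal with |TK| = 59.7 and K on the −x side, so K = (-59.700, 0.0000). T and J share the same x with |TJ| = 51.5 and J on the −y side, so J = (0.0000, -51.500). The virtual corner opposite T is at (-59.700, -51.500). Tangency of A1 to KB means the radius PB is perpendicular to KB and tangency of A1 to SJ means the radius PS is perpendicular to SJ, with radius 16.9, so the center P sits 16.9 in from both sides at P = (-42.800, -34.600). Then |TP| = |P − T| = 55.036.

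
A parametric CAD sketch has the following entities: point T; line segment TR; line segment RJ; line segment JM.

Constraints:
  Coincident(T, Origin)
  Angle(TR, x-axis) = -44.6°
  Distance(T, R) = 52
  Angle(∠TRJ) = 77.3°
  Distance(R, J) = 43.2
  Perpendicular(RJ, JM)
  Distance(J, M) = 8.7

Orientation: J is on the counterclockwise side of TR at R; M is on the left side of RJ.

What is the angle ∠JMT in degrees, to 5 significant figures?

142.92°

T is at the origin; TR runs at -44.6° with length 52.0, so R = 52.0·(cos -44.6°, sin -44.6°) = (37.025, -36.512). ∠TRJ = 77.3°, so RJ runs at -44.6° + (180° − 77.3°) = 58.100° from the x-axis; with |RJ| = 43.2, J = R + 43.2·(cos 58.100°, sin 58.100°) = (59.854, 0.16362). RJ ⟂ JM; with |JM| = 8.7 on the left of RJ, M = J + 8.7·(-0.84897, 0.52844) = (52.468, 4.7610). Then cos ∠JMT = MJ·MT / (|MJ||MT|), giving 142.92°.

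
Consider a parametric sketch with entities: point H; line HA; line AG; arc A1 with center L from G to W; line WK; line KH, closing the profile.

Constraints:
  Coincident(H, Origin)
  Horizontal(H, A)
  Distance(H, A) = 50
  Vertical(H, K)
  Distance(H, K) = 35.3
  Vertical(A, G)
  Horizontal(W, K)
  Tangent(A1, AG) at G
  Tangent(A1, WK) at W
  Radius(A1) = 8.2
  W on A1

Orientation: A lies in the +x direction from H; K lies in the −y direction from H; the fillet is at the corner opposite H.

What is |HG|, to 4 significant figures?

56.87

The virtual corner opposite H is at (50.00, -35.30). Tangency of A1 to AG means the radius LG is perpendicular to AG and A1 meets WK tangentially, so LW is at right angles to WK, with radius 8.2, so the center L sits 8.2 in from both sides at L = (41.80, -27.10). That places the tangent points at G = (50.00, -27.10) on AG and W = (41.80, -35.30) on WK. Then |HG| = |G − H| = 56.87.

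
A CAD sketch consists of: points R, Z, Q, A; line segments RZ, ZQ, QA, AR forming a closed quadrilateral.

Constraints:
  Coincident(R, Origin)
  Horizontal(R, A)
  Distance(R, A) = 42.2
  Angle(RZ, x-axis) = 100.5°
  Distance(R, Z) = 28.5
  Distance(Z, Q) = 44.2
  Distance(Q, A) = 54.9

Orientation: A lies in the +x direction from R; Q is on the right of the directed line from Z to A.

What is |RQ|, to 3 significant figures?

19.0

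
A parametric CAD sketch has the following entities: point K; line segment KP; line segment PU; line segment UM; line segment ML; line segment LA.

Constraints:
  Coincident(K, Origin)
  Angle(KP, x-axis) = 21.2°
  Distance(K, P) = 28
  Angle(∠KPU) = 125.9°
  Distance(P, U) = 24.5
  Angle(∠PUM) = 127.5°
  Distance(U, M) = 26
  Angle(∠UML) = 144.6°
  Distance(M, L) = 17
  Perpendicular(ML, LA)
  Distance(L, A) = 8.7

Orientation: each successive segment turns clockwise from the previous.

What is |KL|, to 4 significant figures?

59.28

∠PUM = 127.5° gives UM at -85.40° from the x-axis; with |UM| = 26.0, M = (48.76, -29.10). ∠UML = 144.6° gives ML at -120.8° from the x-axis; with |ML| = 17.0, L = (40.06, -43.70). Then |KL| = |L − K| = 59.28.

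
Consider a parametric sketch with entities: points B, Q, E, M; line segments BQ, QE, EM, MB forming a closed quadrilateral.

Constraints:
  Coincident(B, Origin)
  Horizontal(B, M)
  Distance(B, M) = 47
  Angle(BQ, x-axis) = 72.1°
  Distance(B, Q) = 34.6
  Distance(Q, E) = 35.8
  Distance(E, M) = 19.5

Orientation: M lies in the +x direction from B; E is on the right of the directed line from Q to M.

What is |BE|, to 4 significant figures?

27.58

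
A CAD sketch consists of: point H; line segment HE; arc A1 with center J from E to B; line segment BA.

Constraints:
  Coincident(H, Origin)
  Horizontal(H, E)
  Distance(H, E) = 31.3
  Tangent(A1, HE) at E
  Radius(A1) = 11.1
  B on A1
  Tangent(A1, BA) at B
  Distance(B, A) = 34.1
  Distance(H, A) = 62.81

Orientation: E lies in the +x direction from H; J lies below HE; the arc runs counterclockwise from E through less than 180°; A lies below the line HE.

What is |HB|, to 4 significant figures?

29.06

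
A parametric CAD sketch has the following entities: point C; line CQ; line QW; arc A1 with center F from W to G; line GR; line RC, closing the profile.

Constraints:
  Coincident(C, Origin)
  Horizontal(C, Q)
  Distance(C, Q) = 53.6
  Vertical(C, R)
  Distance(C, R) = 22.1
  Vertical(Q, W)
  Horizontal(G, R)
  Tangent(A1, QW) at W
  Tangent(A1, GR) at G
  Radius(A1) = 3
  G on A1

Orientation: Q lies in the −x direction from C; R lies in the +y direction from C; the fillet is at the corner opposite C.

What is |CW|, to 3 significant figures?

56.9

C is at the origin; CQ is horizontal with |CQ| = 53.6 and Q on the −x side, so Q = (-53.6, 0.00). CR is vertical with |CR| = 22.1 and R on the +y side, so R = (0.00, 22.1). The virtual corner opposite C is at (-53.6, 22.1). A1 meets QW tangentially, so FW is at right angles to QW and A1 meets GR tangentially, so FG is at right angles to GR, with radius 3.0, so the center F sits 3.0 in from both sides at F = (-50.6, 19.1). That places the tangent points at W = (-53.6, 19.1) on QW and G = (-50.6, 22.1) on GR. Then |CW| = |W − C| = 56.9.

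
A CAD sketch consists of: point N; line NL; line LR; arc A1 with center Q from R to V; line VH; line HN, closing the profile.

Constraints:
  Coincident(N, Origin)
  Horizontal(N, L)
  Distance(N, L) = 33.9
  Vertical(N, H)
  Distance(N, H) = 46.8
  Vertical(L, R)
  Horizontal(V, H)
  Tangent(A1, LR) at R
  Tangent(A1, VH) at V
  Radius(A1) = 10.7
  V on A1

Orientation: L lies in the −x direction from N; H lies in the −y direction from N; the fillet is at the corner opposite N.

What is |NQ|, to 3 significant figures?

42.9

N is at the origin; N and L share the same y with |NL| = 33.9 and L on the −x side, so L = (-33.9, 0.00). N and H share the same x with |NH| = 46.8 and H on the −y side, so H = (0.00, -46.8). The virtual corner opposite N is at (-33.9, -46.8). Tangency of A1 to LR means the radius QR is perpendicular to LR and since A1 is tangent to VH there, QV ⟂ VH, with radius 10.7, so the center Q sits 10.7 in from both sides at Q = (-23.2, -36.1). Then |NQ| = |Q − N| = 42.9.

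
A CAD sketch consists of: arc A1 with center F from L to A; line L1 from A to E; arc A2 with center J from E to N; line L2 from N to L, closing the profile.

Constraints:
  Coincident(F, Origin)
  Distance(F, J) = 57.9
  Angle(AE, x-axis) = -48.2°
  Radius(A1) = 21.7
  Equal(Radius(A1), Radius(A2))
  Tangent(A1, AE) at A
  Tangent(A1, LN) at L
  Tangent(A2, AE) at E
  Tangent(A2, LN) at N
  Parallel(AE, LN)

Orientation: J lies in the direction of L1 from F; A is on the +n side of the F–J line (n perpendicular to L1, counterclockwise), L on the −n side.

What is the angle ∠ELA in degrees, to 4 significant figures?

53.15°

The slot axis is L1's direction at -48.2°, so u = (cos -48.2°, sin -48.2°) = (0.6665, -0.7455) and n = (−sin -48.2°, cos -48.2°) = (0.7455, 0.6665). F is at the origin and J lies 57.9 along u from F, so J = 57.9·u = (38.59, -43.16). Tangency of A1 to both parallel lines with radius 21.7 puts A and L at F ± 21.7·n: A = (16.18, 14.46), L = (-16.18, -14.46). Equal radii place E and N the same way about J: E = J + 21.7·n = (54.77, -28.70), N = J − 21.7·n = (22.42, -57.63). Then cos ∠ELA = LE·LA / (|LE||LA|), giving 53.15°.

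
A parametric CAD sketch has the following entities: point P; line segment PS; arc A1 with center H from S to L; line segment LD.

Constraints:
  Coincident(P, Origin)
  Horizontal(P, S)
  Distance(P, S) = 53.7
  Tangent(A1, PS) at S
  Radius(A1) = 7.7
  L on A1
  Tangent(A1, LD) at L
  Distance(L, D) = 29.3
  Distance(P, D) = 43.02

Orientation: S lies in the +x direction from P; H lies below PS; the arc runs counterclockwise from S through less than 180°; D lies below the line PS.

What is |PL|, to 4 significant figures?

47.26

P is at the origin; P and S share the same y with |PS| = 53.7 and S on the +x side, so S = (53.70, 0.000). A1 meets PS tangentially, so HS is at right angles to PS, so H = S + (0, -7.7) = (53.70, -7.700). Since HL ⟂ LD (tangency), |HD| = √(7.7² + 29.3²) = 30.29 regardless of where L sits on A1. So D lies on both circle(P, 43.02) and circle(H, 30.29); the below-PS intersection is D = (31.96, -28.80). L is the foot of the tangent from D: L = (47.11, -3.719).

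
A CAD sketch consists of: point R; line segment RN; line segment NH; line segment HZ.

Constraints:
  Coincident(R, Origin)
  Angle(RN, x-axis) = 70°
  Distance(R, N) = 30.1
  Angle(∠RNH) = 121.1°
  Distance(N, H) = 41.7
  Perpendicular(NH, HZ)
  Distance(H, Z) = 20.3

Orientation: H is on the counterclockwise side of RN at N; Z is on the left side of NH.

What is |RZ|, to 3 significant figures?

57.5

R is at the origin; RN runs at 70.0° with length 30.1, so N = 30.1·(cos 70.0°, sin 70.0°) = (10.3, 28.3). ∠RNH = 121.1°, so NH runs at 70.0° + (180° − 121.1°) = 129° from the x-axis; with |NH| = 41.7, H = N + 41.7·(cos 129°, sin 129°) = (-15.9, 60.7). The perpendicularity gives HZ at right angles to NH; with |HZ| = 20.3 on the left of NH, Z = H + 20.3·(-0.778, -0.628) = (-31.7, 48.0). Then |RZ| = |Z − R| = 57.5.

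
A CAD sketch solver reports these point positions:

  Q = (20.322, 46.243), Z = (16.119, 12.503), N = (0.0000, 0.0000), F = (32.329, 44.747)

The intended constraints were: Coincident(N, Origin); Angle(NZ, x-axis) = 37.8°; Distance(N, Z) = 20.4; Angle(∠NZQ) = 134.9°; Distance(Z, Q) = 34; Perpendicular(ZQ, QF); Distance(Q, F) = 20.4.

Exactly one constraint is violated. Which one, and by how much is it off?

Distance(Q, F) = 20.4 — off by 8.30.

N = (0.00, 0.00) ✓; NZ at 37.80° ✓; |NZ| = 20.40 ✓; ∠NZQ = 134.9° ✓; |ZQ| = 34.00 ✓; ∠(ZQ, QF) = 90.00° ✓; |QF| = 12.10 ✗.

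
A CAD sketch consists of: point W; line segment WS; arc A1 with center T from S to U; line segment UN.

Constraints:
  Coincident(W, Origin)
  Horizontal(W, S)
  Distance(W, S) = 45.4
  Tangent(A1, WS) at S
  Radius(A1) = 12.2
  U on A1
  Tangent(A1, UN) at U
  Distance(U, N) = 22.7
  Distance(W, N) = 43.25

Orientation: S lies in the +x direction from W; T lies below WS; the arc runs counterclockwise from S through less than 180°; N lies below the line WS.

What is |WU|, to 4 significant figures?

34.85

Checks: |TU| = 12.20 ✓; ∠(TU, UN) = 90.00° ✓; |UN| = 22.70 ✓; |WN| = 43.25 ✓.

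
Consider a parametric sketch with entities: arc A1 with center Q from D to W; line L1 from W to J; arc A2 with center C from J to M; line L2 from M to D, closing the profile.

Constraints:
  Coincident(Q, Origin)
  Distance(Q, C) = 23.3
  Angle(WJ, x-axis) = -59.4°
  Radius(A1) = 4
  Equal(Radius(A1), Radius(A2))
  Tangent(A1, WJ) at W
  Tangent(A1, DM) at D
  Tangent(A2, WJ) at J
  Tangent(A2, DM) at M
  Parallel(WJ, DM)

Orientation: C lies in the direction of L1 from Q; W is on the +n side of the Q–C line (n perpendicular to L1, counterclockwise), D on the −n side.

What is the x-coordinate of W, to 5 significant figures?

3.4430

The slot axis is L1's direction at -59.4°, so u = (cos -59.4°, sin -59.4°) = (0.50904, -0.86074) and n = (−sin -59.4°, cos -59.4°) = (0.86074, 0.50904). Q is at the origin and C lies 23.3 along u from Q, so C = 23.3·u = (11.861, -20.055). Tangency of A1 to both parallel lines with radius 4.0 puts W and D at Q ± 4.0·n: W = (3.4430, 2.0362), D = (-3.4430, -2.0362). So W.x = 3.4430.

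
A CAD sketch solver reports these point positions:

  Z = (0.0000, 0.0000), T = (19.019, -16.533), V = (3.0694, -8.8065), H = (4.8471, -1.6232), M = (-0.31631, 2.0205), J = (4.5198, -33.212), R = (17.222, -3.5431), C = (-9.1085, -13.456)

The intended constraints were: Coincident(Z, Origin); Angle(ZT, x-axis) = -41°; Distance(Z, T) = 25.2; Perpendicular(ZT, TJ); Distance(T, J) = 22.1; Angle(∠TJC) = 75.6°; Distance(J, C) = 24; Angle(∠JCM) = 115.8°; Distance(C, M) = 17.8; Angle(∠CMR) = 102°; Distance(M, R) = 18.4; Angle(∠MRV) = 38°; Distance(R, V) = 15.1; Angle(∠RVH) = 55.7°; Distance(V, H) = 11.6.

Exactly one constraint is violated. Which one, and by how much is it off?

Distance(V, H) = 11.6 — off by 4.20.

Z = (0.00, 0.00) ✓; ZT at -41.00° ✓; |ZT| = 25.20 ✓; ∠(ZT, TJ) = 90.00° ✓; |TJ| = 22.10 ✓; ∠TJC = 75.60° ✓; |JC| = 24.00 ✓; ∠JCM = 115.8° ✓; |CM| = 17.80 ✓; ∠CMR = 102.0° ✓; |MR| = 18.40 ✓; ∠MRV = 38.00° ✓; |RV| = 15.10 ✓; ∠RVH = 55.70° ✓; |VH| = 7.400 ✗.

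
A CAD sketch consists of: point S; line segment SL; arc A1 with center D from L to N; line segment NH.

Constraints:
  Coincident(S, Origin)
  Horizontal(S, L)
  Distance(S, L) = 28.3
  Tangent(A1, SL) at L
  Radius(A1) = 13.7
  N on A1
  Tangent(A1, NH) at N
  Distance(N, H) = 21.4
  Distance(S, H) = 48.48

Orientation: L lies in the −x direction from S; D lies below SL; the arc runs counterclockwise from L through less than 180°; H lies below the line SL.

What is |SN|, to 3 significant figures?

45.1

Checks: S.y = 0.00, L.y = 0.00 ✓; |DN| = 13.70 ✓; ∠(DN, NH) = 90.00° ✓; |NH| = 21.40 ✓; |SH| = 48.48 ✓.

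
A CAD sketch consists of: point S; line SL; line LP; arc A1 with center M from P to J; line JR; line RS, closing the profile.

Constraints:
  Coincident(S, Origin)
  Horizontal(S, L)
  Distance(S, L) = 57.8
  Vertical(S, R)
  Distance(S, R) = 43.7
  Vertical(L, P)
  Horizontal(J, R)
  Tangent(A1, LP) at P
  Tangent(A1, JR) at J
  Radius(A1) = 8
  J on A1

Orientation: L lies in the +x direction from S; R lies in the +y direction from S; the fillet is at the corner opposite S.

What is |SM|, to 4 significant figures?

61.27

S and R share the same x with |SR| = 43.7 and R on the +y side, so R = (0.000, 43.70). The virtual corner opposite S is at (57.80, 43.70). A1 meets LP tangentially, so MP is at right angles to LP and the tangent condition forces MJ to be normal to JR, with radius 8.0, so the center M sits 8.0 in from both sides at M = (49.80, 35.70). Then |SM| = |M − S| = 61.27.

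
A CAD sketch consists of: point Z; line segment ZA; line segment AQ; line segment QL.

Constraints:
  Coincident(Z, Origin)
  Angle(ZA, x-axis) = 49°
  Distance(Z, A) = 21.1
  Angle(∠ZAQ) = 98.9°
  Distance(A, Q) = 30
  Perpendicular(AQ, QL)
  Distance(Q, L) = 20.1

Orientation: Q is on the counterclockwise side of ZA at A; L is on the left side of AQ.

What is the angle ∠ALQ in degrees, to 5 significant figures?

56.178°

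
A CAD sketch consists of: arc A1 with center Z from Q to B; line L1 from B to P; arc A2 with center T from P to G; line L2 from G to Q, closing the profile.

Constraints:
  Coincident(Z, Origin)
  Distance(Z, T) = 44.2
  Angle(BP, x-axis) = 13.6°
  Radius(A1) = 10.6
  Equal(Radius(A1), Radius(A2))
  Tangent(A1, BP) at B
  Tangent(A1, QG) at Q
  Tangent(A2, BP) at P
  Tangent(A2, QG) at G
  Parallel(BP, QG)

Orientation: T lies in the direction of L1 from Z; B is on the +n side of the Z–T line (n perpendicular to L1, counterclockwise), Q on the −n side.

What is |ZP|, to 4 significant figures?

45.45

Tangency of A1 to both parallel lines with radius 10.6 puts B and Q at Z ± 10.6·n: B = (-2.493, 10.30), Q = (2.493, -10.30). Equal radii place P and G the same way about T: P = T + 10.6·n = (40.47, 20.70), G = T − 10.6·n = (45.45, 0.09049). Then |ZP| = |P − Z| = 45.45.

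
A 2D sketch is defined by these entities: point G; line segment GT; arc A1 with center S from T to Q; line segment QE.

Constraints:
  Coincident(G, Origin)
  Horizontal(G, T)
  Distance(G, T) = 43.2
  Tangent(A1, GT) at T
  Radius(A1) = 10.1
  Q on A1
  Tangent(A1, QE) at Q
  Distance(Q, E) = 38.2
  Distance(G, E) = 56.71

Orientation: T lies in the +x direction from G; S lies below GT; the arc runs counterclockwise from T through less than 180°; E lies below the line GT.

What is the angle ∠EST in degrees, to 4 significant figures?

161.7°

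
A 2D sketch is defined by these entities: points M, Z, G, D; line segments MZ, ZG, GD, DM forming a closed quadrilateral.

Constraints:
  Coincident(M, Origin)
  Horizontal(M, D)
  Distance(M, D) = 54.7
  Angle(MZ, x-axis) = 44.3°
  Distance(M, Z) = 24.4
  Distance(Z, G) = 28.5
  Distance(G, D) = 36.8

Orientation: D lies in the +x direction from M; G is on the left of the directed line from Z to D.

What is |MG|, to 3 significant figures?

52.8

M is at the origin; MD is horizontal with |MD| = 54.7 and D in +x, so D = (54.7, 0). MZ runs at 44.3° with |MZ| = 24.4, so Z = (17.5, 17.0). G is determined by |ZG| = 28.5 and |GD| = 36.8 together: it lies at the intersection of circle(Z, 28.5) and circle(D, 36.8). With |ZD| = 41.0, the foot of the radical line on ZD is 13.9 from Z and the perpendicular offset is √(28.5² − 13.9²) = 24.9. Taking the left-of-ZD solution: G = (40.4, 33.9).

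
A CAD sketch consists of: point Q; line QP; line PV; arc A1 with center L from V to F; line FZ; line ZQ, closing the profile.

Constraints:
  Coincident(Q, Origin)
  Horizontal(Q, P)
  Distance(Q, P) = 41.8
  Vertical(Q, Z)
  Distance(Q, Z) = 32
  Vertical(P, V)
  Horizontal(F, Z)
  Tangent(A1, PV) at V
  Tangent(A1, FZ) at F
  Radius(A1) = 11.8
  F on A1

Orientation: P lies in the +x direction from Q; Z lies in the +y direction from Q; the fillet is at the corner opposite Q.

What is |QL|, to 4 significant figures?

36.17

Q and Z share the same x with |QZ| = 32.0 and Z on the +y side, so Z = (0.000, 32.00). The virtual corner opposite Q is at (41.80, 32.00). A1 meets PV tangentially, so LV is at right angles to PV and A1 meets FZ tangentially, so LF is at right angles to FZ, with radius 11.8, so the center L sits 11.8 in from both sides at L = (30.00, 20.20). Then |QL| = |L − Q| = 36.17.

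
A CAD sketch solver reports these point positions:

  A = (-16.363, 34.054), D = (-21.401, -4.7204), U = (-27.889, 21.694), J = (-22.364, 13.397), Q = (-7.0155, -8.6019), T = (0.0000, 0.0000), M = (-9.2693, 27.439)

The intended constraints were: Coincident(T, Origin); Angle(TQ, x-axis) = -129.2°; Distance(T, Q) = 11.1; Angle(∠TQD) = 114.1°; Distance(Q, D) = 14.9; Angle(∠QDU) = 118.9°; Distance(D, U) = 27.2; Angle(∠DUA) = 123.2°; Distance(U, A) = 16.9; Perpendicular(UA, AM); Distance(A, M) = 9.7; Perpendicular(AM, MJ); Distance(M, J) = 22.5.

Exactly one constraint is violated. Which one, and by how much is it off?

Distance(M, J) = 22.5 — off by 3.30.

T = (0.00, 0.00) ✓; TQ at -129.2° ✓; |TQ| = 11.10 ✓; ∠TQD = 114.1° ✓; |QD| = 14.90 ✓; ∠QDU = 118.9° ✓; |DU| = 27.20 ✓; ∠DUA = 123.2° ✓; |UA| = 16.90 ✓; ∠(UA, AM) = 90.00° ✓; |AM| = 9.699 ✓; ∠(AM, MJ) = 90.00° ✓; |MJ| = 19.20 ✗.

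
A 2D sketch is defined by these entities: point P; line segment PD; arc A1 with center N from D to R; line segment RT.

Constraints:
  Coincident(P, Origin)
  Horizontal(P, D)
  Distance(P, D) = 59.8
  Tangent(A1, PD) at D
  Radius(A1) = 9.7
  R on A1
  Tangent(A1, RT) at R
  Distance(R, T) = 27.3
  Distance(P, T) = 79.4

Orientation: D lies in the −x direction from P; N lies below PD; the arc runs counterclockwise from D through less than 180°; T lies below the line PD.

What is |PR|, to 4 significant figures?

70.12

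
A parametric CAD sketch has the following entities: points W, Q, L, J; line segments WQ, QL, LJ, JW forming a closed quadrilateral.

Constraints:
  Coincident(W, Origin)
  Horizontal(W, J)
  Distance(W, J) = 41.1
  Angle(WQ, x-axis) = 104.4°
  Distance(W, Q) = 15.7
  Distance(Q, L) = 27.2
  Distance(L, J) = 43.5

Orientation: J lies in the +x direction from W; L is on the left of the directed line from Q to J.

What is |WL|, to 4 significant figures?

37.87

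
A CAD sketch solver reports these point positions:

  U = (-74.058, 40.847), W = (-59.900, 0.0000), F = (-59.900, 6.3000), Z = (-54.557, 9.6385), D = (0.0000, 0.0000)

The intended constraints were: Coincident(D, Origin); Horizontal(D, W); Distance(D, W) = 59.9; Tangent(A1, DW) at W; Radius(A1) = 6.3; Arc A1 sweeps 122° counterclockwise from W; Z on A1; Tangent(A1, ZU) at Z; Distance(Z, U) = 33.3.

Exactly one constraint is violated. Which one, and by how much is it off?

Distance(Z, U) = 33.3 — off by 3.50.

D = (0.00, 0.00) ✓; D.y = 0.00, W.y = 0.00 ✓; |DW| = 59.90 ✓; ∠(FW, WD) = 90.00° ✓; |FW| = 6.300 ✓; bearing(F→Z) − bearing(F→W) = 122.0° ✓; |FZ| = 6.300 ✓; ∠(FZ, ZU) = 90.00° ✓; |ZU| = 36.80 ✗.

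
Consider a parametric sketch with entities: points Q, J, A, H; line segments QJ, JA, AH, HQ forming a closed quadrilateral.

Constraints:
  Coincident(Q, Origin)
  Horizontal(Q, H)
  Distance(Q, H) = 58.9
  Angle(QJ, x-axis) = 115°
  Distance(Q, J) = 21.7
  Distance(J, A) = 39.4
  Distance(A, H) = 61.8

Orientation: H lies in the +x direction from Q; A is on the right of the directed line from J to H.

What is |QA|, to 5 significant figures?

18.655

Q is at the origin; Q and H share the same y with |QH| = 58.9 and H in +x, so H = (58.9, 0). QJ runs at 115.0° with |QJ| = 21.7, so J = (-9.1708, 19.667). A is determined by |JA| = 39.4 and |AH| = 61.8 together: it lies at the intersection of circle(J, 39.4) and circle(H, 61.8). With |JH| = 70.855, the foot of the radical line on JH is 19.431 from J and the perpendicular offset is √(39.4² − 19.431²) = 34.275. Taking the right-of-JH solution: A = (-0.017138, -18.655).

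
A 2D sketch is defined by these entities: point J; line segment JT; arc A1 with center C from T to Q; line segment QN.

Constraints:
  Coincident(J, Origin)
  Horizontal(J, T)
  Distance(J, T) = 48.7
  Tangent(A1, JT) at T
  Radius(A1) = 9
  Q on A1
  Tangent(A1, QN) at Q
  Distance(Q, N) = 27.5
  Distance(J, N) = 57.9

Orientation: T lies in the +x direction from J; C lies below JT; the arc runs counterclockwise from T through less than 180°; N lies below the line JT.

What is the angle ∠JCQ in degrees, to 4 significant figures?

19.37°

Checks: |CQ| = 9.000 ✓; ∠(CQ, QN) = 90.00° ✓; |QN| = 27.50 ✓; |JN| = 57.90 ✓.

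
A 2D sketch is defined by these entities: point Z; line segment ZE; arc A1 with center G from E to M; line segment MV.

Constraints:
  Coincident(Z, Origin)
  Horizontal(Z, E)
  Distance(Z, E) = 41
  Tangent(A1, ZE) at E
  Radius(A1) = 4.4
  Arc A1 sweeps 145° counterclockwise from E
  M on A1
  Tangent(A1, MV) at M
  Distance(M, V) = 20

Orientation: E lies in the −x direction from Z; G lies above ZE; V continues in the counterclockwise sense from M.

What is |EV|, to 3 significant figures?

23.9

Z is at the origin; Z and E share the same y with |ZE| = 41.0 and E on the −x side, so E = (-41.0, 0.00). Tangency of A1 to ZE means the radius GE is perpendicular to ZE, so G = E + (0, 4.4) = (-41.0, 4.40). On A1, E sits at bearing -90° from G; a 145° counterclockwise sweep puts M at bearing 55°, so M = G + 4.4·(cos 55°, sin 55°) = (-38.5, 8.00). Tangency of A1 to MV means the radius GM is perpendicular to MV, so MV runs along (−sin 55°, cos 55°); with |MV| = 20.0, V = (-54.9, 19.5). Then |EV| = |V − E| = 23.9.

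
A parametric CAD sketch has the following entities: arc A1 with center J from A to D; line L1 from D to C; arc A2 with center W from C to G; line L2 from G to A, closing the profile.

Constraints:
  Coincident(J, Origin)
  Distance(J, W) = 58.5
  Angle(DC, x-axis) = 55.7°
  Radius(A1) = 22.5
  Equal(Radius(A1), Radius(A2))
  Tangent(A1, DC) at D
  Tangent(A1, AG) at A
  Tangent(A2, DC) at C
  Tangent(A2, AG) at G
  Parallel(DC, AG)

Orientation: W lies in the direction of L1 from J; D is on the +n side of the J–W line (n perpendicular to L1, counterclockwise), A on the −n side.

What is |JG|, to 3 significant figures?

62.7

Tangency of A1 to both parallel lines with radius 22.5 puts D and A at J ± 22.5·n: D = (-18.6, 12.7), A = (18.6, -12.7). Equal radii place C and G the same way about W: C = W + 22.5·n = (14.4, 61.0), G = W − 22.5·n = (51.6, 35.6). Then |JG| = |G − J| = 62.7.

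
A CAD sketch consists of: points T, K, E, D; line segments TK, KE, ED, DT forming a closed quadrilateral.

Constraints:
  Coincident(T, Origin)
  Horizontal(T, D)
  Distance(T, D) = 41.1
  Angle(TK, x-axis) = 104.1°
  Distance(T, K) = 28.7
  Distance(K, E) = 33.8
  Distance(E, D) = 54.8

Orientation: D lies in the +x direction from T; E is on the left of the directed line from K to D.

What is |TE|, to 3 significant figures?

53.3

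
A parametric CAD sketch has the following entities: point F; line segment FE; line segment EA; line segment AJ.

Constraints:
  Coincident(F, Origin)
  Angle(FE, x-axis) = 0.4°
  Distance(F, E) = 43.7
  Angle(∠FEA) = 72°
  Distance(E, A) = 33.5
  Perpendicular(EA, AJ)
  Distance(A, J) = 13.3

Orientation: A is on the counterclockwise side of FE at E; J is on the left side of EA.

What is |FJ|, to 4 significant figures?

34.62

F is at the origin; FE runs at 0.4° with length 43.7, so E = 43.7·(cos 0.4°, sin 0.4°) = (43.70, 0.3051). ∠FEA = 72.0°, so EA runs at 0.4° + (180° − 72.0°) = 108.4° from the x-axis; with |EA| = 33.5, A = E + 33.5·(cos 108.4°, sin 108.4°) = (33.12, 32.09). EA is perpendicular to AJ; with |AJ| = 13.3 on the left of EA, J = A + 13.3·(-0.9489, -0.3156) = (20.50, 27.89). Then |FJ| = |J − F| = 34.62.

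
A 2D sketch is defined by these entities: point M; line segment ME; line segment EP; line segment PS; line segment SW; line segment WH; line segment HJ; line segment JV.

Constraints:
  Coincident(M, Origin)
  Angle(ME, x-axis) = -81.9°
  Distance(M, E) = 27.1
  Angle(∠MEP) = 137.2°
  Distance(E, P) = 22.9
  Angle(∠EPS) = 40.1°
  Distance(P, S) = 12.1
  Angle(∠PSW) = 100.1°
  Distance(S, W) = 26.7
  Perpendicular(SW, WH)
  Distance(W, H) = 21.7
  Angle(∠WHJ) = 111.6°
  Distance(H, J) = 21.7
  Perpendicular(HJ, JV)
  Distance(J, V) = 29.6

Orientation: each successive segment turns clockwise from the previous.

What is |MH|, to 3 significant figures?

51.9

M is at the origin; ME runs at -81.9° with length 27.1, so E = (3.82, -26.8). ∠MEP = 137.2° gives EP at -125° from the x-axis; with |EP| = 22.9, P = (-9.22, -45.7). ∠EPS = 40.1° gives PS at 95.4° from the x-axis; with |PS| = 12.1, S = (-10.4, -33.6). ∠PSW = 100.1° gives SW at 15.5° from the x-axis; with |SW| = 26.7, W = (15.4, -26.5). SW ⟂ WH, so WH runs at -74.5°; with |WH| = 21.7, H = (21.2, -47.4). Then |MH| = |H − M| = 51.9.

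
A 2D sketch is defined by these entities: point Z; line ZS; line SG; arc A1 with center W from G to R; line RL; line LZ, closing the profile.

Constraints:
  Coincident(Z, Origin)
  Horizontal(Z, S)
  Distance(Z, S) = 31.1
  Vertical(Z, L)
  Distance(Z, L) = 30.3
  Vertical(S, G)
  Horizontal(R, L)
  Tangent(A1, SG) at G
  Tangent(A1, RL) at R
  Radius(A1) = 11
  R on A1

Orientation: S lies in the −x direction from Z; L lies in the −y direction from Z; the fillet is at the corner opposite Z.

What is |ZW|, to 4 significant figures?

27.87

Z is at the origin; Z and S share the same y with |ZS| = 31.1 and S on the −x side, so S = (-31.10, 0.000). Z and L share the same x with |ZL| = 30.3 and L on the −y side, so L = (0.000, -30.30). The virtual corner opposite Z is at (-31.10, -30.30). Since A1 is tangent to SG there, WG ⟂ SG and A1 meets RL tangentially, so WR is at right angles to RL, with radius 11.0, so the center W sits 11.0 in from both sides at W = (-20.10, -19.30). Then |ZW| = |W − Z| = 27.87.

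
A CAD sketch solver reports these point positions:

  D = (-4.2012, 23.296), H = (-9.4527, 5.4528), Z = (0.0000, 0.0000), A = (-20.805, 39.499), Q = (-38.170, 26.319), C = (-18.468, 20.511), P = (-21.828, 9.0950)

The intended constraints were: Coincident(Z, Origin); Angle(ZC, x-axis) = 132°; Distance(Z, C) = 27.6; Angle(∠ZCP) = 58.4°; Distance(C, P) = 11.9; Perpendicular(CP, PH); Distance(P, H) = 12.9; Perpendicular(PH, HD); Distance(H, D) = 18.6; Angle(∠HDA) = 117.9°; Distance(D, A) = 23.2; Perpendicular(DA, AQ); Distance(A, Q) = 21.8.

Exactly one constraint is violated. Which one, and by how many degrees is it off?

Perpendicular(DA, AQ) — off by 8.50°.

Z = (0.00, 0.00) ✓; ZC at 132.0° ✓; |ZC| = 27.60 ✓; ∠ZCP = 58.40° ✓; |CP| = 11.90 ✓; ∠(CP, PH) = 90.00° ✓; |PH| = 12.90 ✓; ∠(PH, HD) = 90.00° ✓; |HD| = 18.60 ✓; ∠HDA = 117.9° ✓; |DA| = 23.20 ✓; ∠(DA, AQ) = 81.50° ✗; |AQ| = 21.80 ✓.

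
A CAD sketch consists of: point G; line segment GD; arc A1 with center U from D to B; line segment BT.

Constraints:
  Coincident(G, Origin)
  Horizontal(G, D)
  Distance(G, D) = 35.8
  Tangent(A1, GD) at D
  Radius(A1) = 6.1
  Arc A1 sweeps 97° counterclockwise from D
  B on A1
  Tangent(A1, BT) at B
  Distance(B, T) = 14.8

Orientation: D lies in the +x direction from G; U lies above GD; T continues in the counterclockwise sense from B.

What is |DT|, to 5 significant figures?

21.949

G is at the origin; G and D share the same y with |GD| = 35.8 and D on the +x side, so D = (35.800, 0.0000). Since A1 is tangent to GD there, UD ⟂ GD, so U = D + (0, 6.1) = (35.800, 6.1000). On A1, D sits at bearing -90° from U; a 97° counterclockwise sweep puts B at bearing 7°, so B = U + 6.1·(cos 7°, sin 7°) = (41.855, 6.8434). A1 meets BT tangentially, so UB is at right angles to BT, so BT runs along (−sin 7°, cos 7°); with |BT| = 14.8, T = (40.051, 21.533). Then |DT| = |T − D| = 21.949.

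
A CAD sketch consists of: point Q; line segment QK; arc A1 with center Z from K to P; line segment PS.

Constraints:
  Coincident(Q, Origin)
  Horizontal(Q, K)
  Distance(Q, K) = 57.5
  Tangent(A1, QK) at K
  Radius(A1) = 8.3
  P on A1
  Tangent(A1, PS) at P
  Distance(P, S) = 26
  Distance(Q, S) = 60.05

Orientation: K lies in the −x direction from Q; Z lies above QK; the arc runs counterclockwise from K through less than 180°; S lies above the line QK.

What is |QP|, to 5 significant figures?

49.899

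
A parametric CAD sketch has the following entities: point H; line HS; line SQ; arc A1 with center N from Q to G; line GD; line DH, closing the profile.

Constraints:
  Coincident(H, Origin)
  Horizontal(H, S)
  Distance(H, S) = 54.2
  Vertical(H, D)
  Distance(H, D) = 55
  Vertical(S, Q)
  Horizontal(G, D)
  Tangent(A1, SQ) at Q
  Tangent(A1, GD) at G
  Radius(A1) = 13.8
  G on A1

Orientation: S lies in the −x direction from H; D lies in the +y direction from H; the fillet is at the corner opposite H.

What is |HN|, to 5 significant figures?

57.703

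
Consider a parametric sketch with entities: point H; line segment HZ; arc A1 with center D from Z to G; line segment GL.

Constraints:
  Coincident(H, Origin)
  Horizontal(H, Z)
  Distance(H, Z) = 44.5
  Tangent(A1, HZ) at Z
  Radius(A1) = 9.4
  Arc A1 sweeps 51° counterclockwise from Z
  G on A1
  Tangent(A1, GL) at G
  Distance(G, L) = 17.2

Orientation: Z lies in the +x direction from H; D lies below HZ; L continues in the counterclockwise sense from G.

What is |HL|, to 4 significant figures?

31.29

H is at the origin; H and Z share the same y with |HZ| = 44.5 and Z on the +x side, so Z = (44.50, 0.000). A1 meets HZ tangentially, so DZ is at right angles to HZ, so D = Z + (0, -9.4) = (44.50, -9.400). On A1, Z sits at bearing 90° from D; a 51° counterclockwise sweep puts G at bearing 141°, so G = D + 9.4·(cos 141°, sin 141°) = (37.19, -3.484). Tangency of A1 to GL means the radius DG is perpendicular to GL, so GL runs along (−sin 141°, cos 141°); with |GL| = 17.2, L = (26.37, -16.85). Then |HL| = |L − H| = 31.29.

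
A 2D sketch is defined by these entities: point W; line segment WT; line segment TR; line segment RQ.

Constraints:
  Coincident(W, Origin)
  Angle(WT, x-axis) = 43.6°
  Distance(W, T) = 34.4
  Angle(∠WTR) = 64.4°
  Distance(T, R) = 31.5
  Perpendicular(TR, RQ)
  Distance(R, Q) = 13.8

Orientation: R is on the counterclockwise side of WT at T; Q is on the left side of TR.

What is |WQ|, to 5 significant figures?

23.946

∠WTR = 64.4°, so TR runs at 43.6° + (180° − 64.4°) = 159.20° from the x-axis; with |TR| = 31.5, R = T + 31.5·(cos 159.20°, sin 159.20°) = (-4.5355, 34.909). TR ⟂ RQ; with |RQ| = 13.8 on the left of TR, Q = R + 13.8·(-0.35511, -0.93483) = (-9.4360, 22.008). Then |WQ| = |Q − W| = 23.946.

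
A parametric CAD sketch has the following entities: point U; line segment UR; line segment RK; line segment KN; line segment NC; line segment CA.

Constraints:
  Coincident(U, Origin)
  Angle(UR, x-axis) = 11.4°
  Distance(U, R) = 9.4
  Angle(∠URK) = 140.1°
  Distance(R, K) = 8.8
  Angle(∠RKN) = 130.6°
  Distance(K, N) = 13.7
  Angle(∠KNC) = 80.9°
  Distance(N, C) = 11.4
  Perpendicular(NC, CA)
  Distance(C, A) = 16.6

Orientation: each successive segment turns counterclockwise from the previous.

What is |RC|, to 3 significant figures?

18.2

U is at the origin; UR runs at 11.4° with length 9.4, so R = (9.21, 1.86). ∠URK = 140.1° gives RK at 51.3° from the x-axis; with |RK| = 8.8, K = (14.7, 8.73). ∠RKN = 130.6° gives KN at 101° from the x-axis; with |KN| = 13.7, N = (12.2, 22.2). ∠KNC = 80.9° gives NC at -160° from the x-axis; with |NC| = 11.4, C = (1.45, 18.3). Then |RC| = |C − R| = 18.2.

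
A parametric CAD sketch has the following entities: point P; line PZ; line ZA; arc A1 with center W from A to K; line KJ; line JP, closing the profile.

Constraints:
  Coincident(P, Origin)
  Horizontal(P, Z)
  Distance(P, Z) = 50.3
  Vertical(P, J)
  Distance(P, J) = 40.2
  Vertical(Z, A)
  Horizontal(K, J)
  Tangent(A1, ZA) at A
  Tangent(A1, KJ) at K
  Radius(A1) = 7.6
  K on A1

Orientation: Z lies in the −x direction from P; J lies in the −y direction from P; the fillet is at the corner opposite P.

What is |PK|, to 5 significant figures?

58.646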